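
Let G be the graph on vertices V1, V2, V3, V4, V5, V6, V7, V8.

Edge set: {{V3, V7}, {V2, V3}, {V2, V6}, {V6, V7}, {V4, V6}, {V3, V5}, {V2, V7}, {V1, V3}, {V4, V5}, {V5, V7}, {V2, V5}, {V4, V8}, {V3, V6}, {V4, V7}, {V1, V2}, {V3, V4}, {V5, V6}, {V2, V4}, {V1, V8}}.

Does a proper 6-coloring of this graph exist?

The chromatic number is 6. V2, V3, V4, V5, V6, V7 are mutually adjacent (a clique of size 6), so at least 6 colors are needed.
6 colors suffice: color 1 → {V3, V8}; color 2 → {V1, V4}; color 3 → {V2}; color 4 → {V5}; color 5 → {V6}; color 6 → {V7}.
That is already a proper 6-coloring.

Yes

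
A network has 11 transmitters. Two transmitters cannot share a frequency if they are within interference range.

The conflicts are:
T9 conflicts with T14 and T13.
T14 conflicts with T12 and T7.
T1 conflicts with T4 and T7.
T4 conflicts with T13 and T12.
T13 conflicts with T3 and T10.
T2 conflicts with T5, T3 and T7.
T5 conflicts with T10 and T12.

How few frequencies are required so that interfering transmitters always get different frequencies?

The cycle T2-T5-T12-T14-T7-T2 has odd length 5, so it cannot be 2-colored; at least 3 frequencies are needed.
3 frequencies suffice: frequency 1 → {T1, T13, T2, T12}; frequency 2 → {T14, T4, T5, T3}; frequency 3 → {T9, T10, T7}. Every pair that conflicts lands in different frequencies.

3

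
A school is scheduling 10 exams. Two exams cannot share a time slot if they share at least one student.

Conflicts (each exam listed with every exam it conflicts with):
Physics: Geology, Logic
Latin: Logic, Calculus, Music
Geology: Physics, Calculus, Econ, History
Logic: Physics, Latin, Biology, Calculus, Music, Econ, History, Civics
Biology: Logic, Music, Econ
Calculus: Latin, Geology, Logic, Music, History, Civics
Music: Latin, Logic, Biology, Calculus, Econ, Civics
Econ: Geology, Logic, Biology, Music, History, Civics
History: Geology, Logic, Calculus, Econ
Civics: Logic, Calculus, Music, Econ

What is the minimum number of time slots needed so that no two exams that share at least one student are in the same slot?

Logic, Calculus, Music, Civics all conflict with each other, so at least 4 time slots are needed.
4 time slots suffice: Physics=2, Latin=4, Geology=1, Logic=1, Biology=4, Calculus=3, Music=2, Econ=3, History=2, Civics=4. No two conflicting exams share a time slot.

4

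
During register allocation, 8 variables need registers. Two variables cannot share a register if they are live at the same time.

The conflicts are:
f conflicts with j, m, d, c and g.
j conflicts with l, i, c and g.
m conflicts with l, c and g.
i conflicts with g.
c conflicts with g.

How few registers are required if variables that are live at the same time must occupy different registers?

4

f, j, c, g are mutually in conflict, so at least 4 registers are needed.
4 registers suffice: register 1 → {d, l, g}; register 2 → {f, i}; register 3 → {j, m}; register 4 → {c}. No two conflicting variables share a register.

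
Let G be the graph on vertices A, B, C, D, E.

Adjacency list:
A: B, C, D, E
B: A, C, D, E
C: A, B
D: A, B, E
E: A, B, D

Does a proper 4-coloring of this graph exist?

Yes

The chromatic number is 4. A, B, D, E form a clique, so at least 4 colors are needed.
4 colors suffice: color 1 → {A}; color 2 → {B}; color 3 → {C, D}; color 4 → {E}.
That is already a proper 4-coloring.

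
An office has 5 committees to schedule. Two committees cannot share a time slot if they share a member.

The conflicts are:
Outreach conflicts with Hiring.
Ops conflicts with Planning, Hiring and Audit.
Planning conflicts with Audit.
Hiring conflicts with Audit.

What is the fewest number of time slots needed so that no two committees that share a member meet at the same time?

3

Ops, Hiring, Audit pairwise conflict, so at least 3 time slots are needed.
A valid assignment using 3 time slots: Outreach=2, Ops=3, Planning=1, Hiring=1, Audit=2. Each listed conflict is separated.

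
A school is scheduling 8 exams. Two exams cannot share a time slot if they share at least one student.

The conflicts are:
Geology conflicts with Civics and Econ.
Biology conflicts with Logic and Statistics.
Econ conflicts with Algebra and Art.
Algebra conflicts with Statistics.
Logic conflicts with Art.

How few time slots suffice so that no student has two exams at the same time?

Geology and Econ conflict, so at least 2 time slots are needed.
2 time slots suffice: Geology=2, Civics=1, Biology=2, Econ=1, Algebra=2, Logic=1, Art=2, Statistics=1. No two conflicting exams share a time slot.

2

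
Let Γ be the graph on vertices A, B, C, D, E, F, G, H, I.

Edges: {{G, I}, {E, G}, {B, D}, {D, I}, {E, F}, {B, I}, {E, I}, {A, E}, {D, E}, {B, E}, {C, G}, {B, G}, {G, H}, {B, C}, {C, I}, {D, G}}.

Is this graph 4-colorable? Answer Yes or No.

No

B, D, E, G, I form a clique, so at least 5 colors are needed.
So 4 colors are not enough.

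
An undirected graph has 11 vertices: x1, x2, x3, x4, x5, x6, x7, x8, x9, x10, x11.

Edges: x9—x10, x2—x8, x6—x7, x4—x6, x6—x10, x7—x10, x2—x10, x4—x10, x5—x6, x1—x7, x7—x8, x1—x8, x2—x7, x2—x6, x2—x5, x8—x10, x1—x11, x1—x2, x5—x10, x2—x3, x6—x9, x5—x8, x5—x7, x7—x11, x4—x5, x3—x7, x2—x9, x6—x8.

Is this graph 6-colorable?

The chromatic number is 6. x2, x5, x6, x7, x8, x10 are mutually adjacent (a clique of size 6), so at least 6 colors are needed.
A valid assignment using 6 colors: x1=3, x2=2, x3=3, x4=1, x5=6, x6=4, x7=1, x8=5, x9=1, x10=3, x11=2.
That is already a proper 6-coloring.

Yes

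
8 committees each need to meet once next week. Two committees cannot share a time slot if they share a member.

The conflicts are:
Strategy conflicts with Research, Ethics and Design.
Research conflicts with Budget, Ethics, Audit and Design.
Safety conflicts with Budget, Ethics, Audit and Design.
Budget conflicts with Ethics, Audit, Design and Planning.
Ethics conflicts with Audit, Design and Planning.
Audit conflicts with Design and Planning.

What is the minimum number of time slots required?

Safety, Budget, Ethics, Audit, Design are mutually in conflict, so at least 5 time slots are needed.
5 time slots suffice: Strategy=2, Research=5, Safety=5, Budget=4, Ethics=1, Audit=2, Design=3, Planning=3. Each listed conflict is separated.

5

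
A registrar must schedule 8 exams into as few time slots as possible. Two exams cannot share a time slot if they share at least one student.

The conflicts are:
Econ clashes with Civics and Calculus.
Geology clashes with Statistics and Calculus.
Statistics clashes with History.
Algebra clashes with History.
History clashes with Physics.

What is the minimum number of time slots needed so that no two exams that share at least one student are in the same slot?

Algebra and History conflict, so at least 2 time slots are needed.
2 time slots suffice: time slot 1 → {Econ, Geology, History}; time slot 2 → {Civics, Statistics, Algebra, Calculus, Physics}. Each listed conflict is separated.

2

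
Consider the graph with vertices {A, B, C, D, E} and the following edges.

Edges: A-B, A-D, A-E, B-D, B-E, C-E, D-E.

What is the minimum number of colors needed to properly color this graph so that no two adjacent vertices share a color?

A, B, D, E form a clique, so at least 4 colors are needed.
4 colors suffice: color red → {E}; color blue → {B, C}; color green → {D}; color yellow → {A}. No two adjacent vertices share a color.

4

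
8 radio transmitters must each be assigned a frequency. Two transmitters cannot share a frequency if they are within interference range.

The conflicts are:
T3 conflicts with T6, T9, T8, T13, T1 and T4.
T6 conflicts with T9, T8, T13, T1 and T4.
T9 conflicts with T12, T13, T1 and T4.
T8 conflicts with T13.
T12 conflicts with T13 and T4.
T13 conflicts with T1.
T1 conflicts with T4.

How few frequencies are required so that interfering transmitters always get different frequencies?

5

T3, T6, T9, T13, T1 all conflict with each other, so at least 5 frequencies are needed.
5 frequencies suffice: frequency 1 → {T6, T12}; frequency 2 → {T9, T8}; frequency 3 → {T13, T4}; frequency 4 → {T3}; frequency 5 → {T1}. Every pair that conflicts lands in different frequencies.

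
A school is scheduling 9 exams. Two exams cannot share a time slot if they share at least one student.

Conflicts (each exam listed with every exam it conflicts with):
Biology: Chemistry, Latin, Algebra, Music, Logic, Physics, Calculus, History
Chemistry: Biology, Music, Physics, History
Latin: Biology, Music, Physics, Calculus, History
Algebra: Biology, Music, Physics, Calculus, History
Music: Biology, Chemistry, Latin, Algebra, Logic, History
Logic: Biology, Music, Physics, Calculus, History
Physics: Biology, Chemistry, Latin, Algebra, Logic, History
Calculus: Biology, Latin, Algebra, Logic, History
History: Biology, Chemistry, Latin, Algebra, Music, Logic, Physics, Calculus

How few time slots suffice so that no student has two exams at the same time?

Biology, Music, Logic, History are mutually in conflict, so at least 4 time slots are needed.
4 time slots suffice: time slot 1 → {Biology}; time slot 2 → {History}; time slot 3 → {Music, Physics, Calculus}; time slot 4 → {Chemistry, Latin, Algebra, Logic}. Each listed conflict is separated.

4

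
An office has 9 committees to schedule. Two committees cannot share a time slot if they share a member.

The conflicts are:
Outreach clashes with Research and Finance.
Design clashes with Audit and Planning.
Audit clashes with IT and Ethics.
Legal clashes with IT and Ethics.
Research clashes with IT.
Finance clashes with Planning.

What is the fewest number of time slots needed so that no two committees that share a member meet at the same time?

The cycle Audit-IT-Research-Outreach-Finance-Planning-Design-Audit has odd length 7, so it cannot be 2-colored; at least 3 time slots are needed.
3 time slots suffice: time slot 1 → {Outreach, Audit, Legal, Planning}; time slot 2 → {Design, IT, Finance, Ethics}; time slot 3 → {Research}. Every pair that conflicts lands in different time slots.

3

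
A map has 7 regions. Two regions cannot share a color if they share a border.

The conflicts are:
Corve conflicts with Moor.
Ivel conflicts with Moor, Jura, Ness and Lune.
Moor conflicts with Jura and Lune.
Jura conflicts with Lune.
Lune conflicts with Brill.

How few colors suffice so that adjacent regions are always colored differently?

Ivel, Moor, Jura, Lune pairwise conflict, so at least 4 colors are needed.
4 colors suffice: color 1 → {Corve, Ness, Lune}; color 2 → {Moor, Brill}; color 3 → {Ivel}; color 4 → {Jura}. Every pair that conflicts lands in different colors.

4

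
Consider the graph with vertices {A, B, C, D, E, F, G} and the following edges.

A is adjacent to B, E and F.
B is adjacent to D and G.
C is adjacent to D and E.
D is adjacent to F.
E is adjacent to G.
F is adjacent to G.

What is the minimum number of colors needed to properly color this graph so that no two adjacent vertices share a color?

The cycle D-C-E-G-F-D has odd length 5, so it cannot be 2-colored; at least 3 colors are needed.
3 colors suffice: color red → {B, E, F}; color blue → {A, D, G}; color green → {C}. Every edge joins two different colors.

3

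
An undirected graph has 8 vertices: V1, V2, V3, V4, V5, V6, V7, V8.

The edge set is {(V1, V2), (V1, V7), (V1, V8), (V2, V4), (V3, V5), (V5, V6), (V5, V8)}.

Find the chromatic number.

2

V5 and V8 are adjacent, so at least 2 colors are needed.
2 colors suffice: color 1 → {V1, V4, V5}; color 2 → {V2, V3, V6, V7, V8}. No two adjacent vertices share a color.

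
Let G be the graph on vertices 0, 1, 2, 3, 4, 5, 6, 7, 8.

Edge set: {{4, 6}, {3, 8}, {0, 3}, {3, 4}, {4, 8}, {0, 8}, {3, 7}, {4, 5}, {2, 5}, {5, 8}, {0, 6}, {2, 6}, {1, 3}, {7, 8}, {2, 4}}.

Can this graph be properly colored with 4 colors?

The chromatic number is 3. 2, 4, 6 form a triangle, so at least 3 colors are needed.
A valid assignment using 3 colors: 0=blue, 1=red, 2=red, 3=green, 4=blue, 5=green, 6=green, 7=blue, 8=red.
Since 4 ≥ 3, a proper 4-coloring certainly exists.

Yes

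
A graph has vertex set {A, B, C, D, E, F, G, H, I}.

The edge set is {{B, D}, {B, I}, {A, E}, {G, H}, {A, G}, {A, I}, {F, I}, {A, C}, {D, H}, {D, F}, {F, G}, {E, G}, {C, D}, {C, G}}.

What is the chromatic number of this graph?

A, C, G form a triangle, so at least 3 colors are needed.
3 colors suffice: color 1 → {D, G, I}; color 2 → {A, B, F, H}; color 3 → {C, E}. No two adjacent vertices share a color.

3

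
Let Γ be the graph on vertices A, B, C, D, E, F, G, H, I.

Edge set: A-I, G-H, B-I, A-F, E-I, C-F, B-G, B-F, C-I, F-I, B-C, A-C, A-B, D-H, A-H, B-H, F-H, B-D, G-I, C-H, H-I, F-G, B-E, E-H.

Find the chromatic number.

6

A, B, C, F, H, I are pairwise adjacent (a clique of size 6), so at least 6 colors are needed.
6 colors suffice: color 1 → {B}; color 2 → {H}; color 3 → {D, I}; color 4 → {E, F}; color 5 → {C, G}; color 6 → {A}. Every edge joins two different colors.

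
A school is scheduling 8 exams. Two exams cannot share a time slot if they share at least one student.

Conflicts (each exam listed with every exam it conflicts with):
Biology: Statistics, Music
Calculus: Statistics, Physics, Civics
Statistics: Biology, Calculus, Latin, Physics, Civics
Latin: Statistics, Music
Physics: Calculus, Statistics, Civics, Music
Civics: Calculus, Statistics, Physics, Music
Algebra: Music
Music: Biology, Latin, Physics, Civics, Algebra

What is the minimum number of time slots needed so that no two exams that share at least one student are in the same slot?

4

Calculus, Statistics, Physics, Civics all conflict with each other, so at least 4 time slots are needed.
4 time slots suffice: Biology=2, Calculus=4, Statistics=1, Latin=2, Physics=2, Civics=3, Algebra=2, Music=1. No two conflicting exams share a time slot.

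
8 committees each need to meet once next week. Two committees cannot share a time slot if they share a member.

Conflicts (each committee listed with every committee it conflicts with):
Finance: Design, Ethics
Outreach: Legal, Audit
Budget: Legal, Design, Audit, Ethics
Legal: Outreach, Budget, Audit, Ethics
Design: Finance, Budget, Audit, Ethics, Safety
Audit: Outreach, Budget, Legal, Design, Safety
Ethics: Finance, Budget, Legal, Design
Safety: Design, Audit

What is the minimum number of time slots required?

3

Design, Audit, Safety pairwise conflict, so at least 3 time slots are needed.
3 time slots suffice: time slot 1 → {Legal, Design}; time slot 2 → {Audit, Ethics}; time slot 3 → {Finance, Outreach, Budget, Safety}. Each listed conflict is separated.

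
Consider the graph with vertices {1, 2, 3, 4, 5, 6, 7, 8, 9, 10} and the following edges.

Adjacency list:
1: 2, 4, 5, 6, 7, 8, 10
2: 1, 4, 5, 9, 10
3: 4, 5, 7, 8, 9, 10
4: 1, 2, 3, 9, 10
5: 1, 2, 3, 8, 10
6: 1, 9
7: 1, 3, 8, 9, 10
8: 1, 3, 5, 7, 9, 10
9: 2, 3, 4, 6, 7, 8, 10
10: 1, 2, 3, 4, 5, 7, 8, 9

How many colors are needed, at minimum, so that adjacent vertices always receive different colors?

3, 7, 8, 9, 10 form a clique, so at least 5 colors are needed.
5 colors suffice: color red → {6, 10}; color blue → {1, 9}; color green → {2, 3}; color yellow → {4, 8}; color purple → {5, 7}. No two adjacent vertices share a color.

5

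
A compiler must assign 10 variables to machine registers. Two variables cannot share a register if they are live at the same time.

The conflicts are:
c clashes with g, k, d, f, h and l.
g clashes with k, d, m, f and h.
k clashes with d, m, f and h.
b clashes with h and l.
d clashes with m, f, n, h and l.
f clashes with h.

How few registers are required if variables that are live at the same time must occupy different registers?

c, g, k, d, f, h all conflict with each other, so at least 6 registers are needed.
6 registers suffice: c=3, g=5, k=4, b=1, d=1, m=2, f=6, n=2, h=2, l=2. No two conflicting variables share a register.

6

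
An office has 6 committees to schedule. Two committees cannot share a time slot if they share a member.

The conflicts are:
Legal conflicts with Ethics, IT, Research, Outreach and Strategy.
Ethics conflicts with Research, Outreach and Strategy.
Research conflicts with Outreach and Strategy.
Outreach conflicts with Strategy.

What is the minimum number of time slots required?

Legal, Ethics, Research, Outreach, Strategy pairwise conflict, so at least 5 time slots are needed.
5 time slots suffice: time slot 1 → {Legal}; time slot 2 → {Ethics, IT}; time slot 3 → {Strategy}; time slot 4 → {Research}; time slot 5 → {Outreach}. Every pair that conflicts lands in different time slots.

5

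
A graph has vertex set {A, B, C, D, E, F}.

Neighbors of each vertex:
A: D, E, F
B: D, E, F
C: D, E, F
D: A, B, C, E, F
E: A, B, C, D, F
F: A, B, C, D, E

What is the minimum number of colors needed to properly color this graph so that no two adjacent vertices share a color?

4

A, D, E, F are pairwise adjacent (a clique of size 4), so at least 4 colors are needed.
4 colors suffice: color red → {F}; color blue → {D}; color green → {E}; color yellow → {A, B, C}. No two adjacent vertices share a color.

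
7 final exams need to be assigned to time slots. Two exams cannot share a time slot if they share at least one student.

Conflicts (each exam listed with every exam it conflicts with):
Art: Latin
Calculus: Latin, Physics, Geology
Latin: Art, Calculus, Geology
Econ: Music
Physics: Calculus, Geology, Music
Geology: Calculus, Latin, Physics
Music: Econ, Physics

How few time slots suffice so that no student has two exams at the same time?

3

Calculus, Latin, Geology all conflict with each other, so at least 3 time slots are needed.
3 time slots suffice: time slot 1 → {Art, Geology, Music}; time slot 2 → {Calculus, Econ}; time slot 3 → {Latin, Physics}. Every pair that conflicts lands in different time slots.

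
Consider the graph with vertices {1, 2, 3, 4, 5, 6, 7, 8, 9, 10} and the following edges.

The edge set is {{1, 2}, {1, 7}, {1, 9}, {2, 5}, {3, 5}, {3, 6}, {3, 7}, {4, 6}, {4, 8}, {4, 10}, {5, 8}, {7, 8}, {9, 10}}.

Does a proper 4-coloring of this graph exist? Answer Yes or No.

Yes

The chromatic number is 3. The cycle 1-7-8-5-2-1 has odd length 5, so it cannot be 2-colored; at least 3 colors are needed.
3 colors suffice: color red → {1, 3, 8, 10}; color blue → {4, 5, 7, 9}; color green → {2, 6}.
Since 4 ≥ 3, a proper 4-coloring certainly exists.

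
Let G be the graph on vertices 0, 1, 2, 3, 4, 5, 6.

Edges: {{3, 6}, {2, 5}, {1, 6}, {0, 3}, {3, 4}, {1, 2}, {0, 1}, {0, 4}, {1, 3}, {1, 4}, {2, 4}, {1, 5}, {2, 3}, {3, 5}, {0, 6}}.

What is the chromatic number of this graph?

1, 2, 3, 4 are pairwise adjacent (a clique of size 4), so at least 4 colors are needed.
4 colors suffice: 0=yellow, 1=red, 2=yellow, 3=blue, 4=green, 5=green, 6=green. Every edge joins two different colors.

4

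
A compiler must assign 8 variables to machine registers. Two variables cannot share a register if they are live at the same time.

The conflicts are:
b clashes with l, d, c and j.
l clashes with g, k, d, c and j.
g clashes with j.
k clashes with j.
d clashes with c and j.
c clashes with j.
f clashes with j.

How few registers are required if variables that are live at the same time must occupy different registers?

5

b, l, d, c, j are mutually in conflict, so at least 5 registers are needed.
A valid assignment using 5 registers: b=5, l=2, g=3, k=3, d=3, c=4, f=2, j=1. No two conflicting variables share a register.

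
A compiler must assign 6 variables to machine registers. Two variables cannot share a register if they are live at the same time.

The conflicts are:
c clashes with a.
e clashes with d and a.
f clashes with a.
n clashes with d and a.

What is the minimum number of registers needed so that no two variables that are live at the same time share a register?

n and a conflict, so at least 2 registers are needed.
2 registers suffice: register 1 → {d, a}; register 2 → {c, e, f, n}. Each listed conflict is separated.

2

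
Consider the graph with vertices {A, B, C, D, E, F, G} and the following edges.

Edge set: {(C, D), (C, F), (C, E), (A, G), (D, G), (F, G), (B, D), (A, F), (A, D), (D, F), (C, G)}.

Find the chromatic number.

A, D, F, G are pairwise adjacent (a clique of size 4), so at least 4 colors are needed.
A valid assignment using 4 colors: A=green, B=blue, C=green, D=red, E=red, F=yellow, G=blue. Every edge joins two different colors.

4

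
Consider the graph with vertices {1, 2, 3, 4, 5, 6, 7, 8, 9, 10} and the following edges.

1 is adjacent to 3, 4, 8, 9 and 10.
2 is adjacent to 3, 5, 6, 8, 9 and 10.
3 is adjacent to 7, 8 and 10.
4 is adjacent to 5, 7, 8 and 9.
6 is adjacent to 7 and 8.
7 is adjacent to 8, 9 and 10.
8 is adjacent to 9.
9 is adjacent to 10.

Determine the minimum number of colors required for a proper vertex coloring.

4

4, 7, 8, 9 are pairwise adjacent (a clique of size 4), so at least 4 colors are needed.
4 colors suffice: color red → {5, 8, 10}; color blue → {1, 2, 7}; color green → {3, 6, 9}; color yellow → {4}. No two adjacent vertices share a color.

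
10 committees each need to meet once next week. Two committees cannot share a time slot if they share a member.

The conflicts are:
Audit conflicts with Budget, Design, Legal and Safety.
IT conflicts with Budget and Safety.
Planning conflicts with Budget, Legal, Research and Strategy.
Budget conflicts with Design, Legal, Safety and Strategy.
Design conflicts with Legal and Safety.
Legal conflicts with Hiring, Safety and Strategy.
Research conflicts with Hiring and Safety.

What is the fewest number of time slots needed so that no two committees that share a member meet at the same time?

Audit, Budget, Design, Legal, Safety are mutually in conflict, so at least 5 time slots are needed.
5 time slots suffice: time slot 1 → {Budget, Research}; time slot 2 → {IT, Legal}; time slot 3 → {Planning, Hiring, Safety}; time slot 4 → {Audit, Strategy}; time slot 5 → {Design}. Every pair that conflicts lands in different time slots.

5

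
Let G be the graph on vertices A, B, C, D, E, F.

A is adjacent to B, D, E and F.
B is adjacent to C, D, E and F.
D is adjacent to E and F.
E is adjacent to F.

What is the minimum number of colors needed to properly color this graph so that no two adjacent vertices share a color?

A, B, D, E, F are pairwise adjacent (a clique of size 5), so at least 5 colors are needed.
5 colors suffice: color 1 → {B}; color 2 → {C, F}; color 3 → {E}; color 4 → {D}; color 5 → {A}. Each edge has distinct colors on its endpoints.

5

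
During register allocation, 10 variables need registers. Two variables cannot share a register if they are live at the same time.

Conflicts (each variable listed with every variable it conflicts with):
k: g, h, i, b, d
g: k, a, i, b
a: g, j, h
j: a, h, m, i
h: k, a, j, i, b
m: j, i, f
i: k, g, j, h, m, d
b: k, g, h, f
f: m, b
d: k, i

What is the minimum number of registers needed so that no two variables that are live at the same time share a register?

j, m, i all conflict with each other, so at least 3 registers are needed.
3 registers suffice: register 1 → {a, i, b}; register 2 → {g, h, m, d}; register 3 → {k, j, f}. Each listed conflict is separated.

3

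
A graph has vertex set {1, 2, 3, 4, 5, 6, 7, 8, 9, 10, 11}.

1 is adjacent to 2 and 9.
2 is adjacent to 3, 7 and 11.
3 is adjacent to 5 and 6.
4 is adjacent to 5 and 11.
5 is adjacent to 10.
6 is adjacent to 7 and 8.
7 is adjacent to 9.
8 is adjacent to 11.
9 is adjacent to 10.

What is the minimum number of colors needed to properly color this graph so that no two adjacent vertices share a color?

The cycle 2-7-6-8-11-2 has odd length 5, so it cannot be 2-colored; at least 3 colors are needed.
3 colors suffice: color red → {2, 5, 6, 9}; color blue → {1, 3, 7, 10, 11}; color green → {4, 8}. Each edge has distinct colors on its endpoints.

3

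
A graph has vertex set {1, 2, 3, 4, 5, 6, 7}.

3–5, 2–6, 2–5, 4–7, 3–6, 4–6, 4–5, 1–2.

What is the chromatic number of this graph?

4 and 5 are adjacent, so at least 2 colors are needed.
2 colors suffice: 1=blue, 2=red, 3=red, 4=red, 5=blue, 6=blue, 7=blue. Each edge has distinct colors on its endpoints.

2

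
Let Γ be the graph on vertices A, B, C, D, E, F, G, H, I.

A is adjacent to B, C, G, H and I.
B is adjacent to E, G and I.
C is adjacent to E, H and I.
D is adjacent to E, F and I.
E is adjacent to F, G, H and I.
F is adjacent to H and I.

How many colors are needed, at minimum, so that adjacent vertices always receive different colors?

4

D, E, F, I form a clique, so at least 4 colors are needed.
One proper 4-coloring: A=1, B=3, C=3, D=4, E=1, F=3, G=2, H=2, I=2. No two adjacent vertices share a color.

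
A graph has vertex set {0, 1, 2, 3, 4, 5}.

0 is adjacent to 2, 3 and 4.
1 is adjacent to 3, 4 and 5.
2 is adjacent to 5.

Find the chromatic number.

The cycle 5-1-3-0-2-5 has odd length 5, so it cannot be 2-colored; at least 3 colors are needed.
A valid assignment using 3 colors: 0=a, 1=a, 2=c, 3=b, 4=b, 5=b. Every edge joins two different colors.

3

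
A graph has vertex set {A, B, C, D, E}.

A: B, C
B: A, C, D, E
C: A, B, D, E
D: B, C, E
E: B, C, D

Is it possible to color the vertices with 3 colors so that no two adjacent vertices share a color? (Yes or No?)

B, C, D, E are pairwise adjacent (a clique of size 4), so at least 4 colors are needed.
So 3 colors are not enough.

No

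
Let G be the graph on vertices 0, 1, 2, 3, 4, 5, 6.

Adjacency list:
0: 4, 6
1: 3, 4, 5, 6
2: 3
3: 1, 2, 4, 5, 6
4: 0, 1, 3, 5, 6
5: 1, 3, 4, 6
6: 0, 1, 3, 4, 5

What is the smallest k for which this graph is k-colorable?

5

1, 3, 4, 5, 6 are mutually adjacent (a clique of size 5), so at least 5 colors are needed.
5 colors suffice: color red → {2, 4}; color blue → {0, 3}; color green → {6}; color yellow → {1}; color purple → {5}. Each edge has distinct colors on its endpoints.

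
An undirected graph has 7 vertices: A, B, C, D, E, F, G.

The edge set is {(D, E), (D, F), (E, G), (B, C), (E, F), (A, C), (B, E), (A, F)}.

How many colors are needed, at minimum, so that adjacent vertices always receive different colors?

3

D, E, F form a triangle, so at least 3 colors are needed.
3 colors suffice: color red → {A, E}; color blue → {B, F, G}; color green → {C, D}. Every edge joins two different colors.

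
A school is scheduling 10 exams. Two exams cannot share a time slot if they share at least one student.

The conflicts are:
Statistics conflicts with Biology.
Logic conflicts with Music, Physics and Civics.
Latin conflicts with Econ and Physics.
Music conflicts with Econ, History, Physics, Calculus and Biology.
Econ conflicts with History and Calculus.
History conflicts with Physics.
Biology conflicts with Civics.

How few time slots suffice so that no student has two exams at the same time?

3

Music, History, Physics pairwise conflict, so at least 3 time slots are needed.
A valid assignment using 3 time slots: Statistics=1, Logic=3, Latin=1, Music=1, Econ=2, History=3, Physics=2, Calculus=3, Biology=2, Civics=1. Every pair that conflicts lands in different time slots.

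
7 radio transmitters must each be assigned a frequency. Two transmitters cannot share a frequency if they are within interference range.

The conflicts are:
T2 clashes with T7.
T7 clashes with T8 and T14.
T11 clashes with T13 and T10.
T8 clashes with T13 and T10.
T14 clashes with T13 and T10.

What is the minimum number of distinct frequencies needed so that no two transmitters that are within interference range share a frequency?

T14 and T13 conflict, so at least 2 frequencies are needed.
2 frequencies suffice: frequency 1 → {T7, T13, T10}; frequency 2 → {T2, T11, T8, T14}. No two conflicting transmitters share a frequency.

2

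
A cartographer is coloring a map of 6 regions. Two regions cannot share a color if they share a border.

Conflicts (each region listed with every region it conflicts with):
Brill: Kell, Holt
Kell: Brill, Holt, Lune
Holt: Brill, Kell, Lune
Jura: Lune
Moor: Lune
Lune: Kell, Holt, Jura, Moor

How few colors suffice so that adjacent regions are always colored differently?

Kell, Holt, Lune are mutually in conflict, so at least 3 colors are needed.
A valid assignment using 3 colors: Brill=1, Kell=2, Holt=3, Jura=2, Moor=2, Lune=1. Every pair that conflicts lands in different colors.

3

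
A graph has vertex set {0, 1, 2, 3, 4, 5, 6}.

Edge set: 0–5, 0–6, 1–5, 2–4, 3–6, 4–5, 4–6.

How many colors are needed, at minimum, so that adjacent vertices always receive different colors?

1 and 5 are adjacent, so at least 2 colors are needed.
2 colors suffice: color red → {2, 5, 6}; color blue → {0, 1, 3, 4}. No two adjacent vertices share a color.

2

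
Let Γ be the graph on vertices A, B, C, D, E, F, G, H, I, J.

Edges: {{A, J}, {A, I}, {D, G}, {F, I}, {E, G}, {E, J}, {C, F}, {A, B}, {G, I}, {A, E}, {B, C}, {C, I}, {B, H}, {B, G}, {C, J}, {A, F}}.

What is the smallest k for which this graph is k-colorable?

A, E, J are pairwise adjacent, so at least 3 colors are needed.
A valid assignment using 3 colors: A=red, B=blue, C=red, D=blue, E=green, F=green, G=red, H=red, I=blue, J=blue. Each edge has distinct colors on its endpoints.

3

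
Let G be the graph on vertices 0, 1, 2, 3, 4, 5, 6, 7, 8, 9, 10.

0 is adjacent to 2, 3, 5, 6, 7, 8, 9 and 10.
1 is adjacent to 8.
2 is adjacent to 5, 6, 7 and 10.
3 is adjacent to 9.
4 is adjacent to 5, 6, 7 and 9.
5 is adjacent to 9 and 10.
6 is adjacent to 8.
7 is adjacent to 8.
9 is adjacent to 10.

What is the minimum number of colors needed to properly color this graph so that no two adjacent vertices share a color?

4

0, 2, 5, 10 are mutually adjacent (a clique of size 4), so at least 4 colors are needed.
4 colors suffice: color red → {0, 1, 4}; color blue → {3, 5, 8}; color green → {2, 9}; color yellow → {6, 7, 10}. Each edge has distinct colors on its endpoints.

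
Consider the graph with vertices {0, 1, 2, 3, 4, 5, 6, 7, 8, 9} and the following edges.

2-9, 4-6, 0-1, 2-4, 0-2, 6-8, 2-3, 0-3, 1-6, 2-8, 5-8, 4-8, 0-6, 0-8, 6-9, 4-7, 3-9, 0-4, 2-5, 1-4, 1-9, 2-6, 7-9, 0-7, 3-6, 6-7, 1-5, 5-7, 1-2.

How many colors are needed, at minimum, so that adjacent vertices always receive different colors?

0, 1, 2, 4, 6 are pairwise adjacent (a clique of size 5), so at least 5 colors are needed.
5 colors suffice: color a → {5, 6}; color b → {2, 7}; color c → {0, 9}; color d → {3, 4}; color e → {1, 8}. Every edge joins two different colors.

5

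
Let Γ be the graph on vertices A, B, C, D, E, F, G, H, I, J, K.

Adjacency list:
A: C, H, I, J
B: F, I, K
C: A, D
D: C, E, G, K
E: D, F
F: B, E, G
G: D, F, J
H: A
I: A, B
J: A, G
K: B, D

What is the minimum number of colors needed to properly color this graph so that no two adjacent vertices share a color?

The cycle C-D-G-J-A-C has odd length 5, so it cannot be 2-colored; at least 3 colors are needed.
3 colors suffice: color 1 → {A, B, D}; color 2 → {C, E, G, H, I, K}; color 3 → {F, J}. No two adjacent vertices share a color.

3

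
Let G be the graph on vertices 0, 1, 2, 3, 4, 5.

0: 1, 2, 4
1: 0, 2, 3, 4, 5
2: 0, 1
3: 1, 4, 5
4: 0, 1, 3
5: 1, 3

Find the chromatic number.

3

0, 1, 2 are pairwise adjacent, so at least 3 colors are needed.
A valid assignment using 3 colors: 0=green, 1=red, 2=blue, 3=green, 4=blue, 5=blue. Each edge has distinct colors on its endpoints.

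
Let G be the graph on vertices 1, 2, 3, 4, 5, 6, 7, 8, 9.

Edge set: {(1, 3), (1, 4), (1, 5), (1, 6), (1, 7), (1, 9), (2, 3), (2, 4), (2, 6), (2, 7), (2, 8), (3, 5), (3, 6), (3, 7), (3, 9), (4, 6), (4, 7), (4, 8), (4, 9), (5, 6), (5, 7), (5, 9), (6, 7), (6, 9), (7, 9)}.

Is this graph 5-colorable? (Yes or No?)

No

1, 3, 5, 6, 7, 9 are pairwise adjacent (a clique of size 6), so at least 6 colors are needed.
So 5 colors are not enough.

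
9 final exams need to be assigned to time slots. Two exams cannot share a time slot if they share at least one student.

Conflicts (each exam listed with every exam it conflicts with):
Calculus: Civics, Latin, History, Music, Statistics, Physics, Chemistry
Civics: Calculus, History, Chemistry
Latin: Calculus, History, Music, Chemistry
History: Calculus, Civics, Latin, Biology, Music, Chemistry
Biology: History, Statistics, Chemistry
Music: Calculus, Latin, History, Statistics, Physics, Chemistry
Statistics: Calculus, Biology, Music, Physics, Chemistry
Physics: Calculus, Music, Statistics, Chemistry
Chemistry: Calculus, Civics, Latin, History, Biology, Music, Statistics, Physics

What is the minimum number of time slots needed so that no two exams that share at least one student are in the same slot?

5

Calculus, Music, Statistics, Physics, Chemistry are mutually in conflict, so at least 5 time slots are needed.
Using 5 time slots: Calculus=2, Civics=4, Latin=5, History=3, Biology=2, Music=4, Statistics=3, Physics=5, Chemistry=1. Every pair that conflicts lands in different time slots.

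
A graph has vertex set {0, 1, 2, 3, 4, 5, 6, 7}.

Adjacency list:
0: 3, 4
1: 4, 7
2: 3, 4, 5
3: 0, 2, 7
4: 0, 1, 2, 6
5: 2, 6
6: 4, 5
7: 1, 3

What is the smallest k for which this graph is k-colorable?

The cycle 7-1-4-2-3-7 has odd length 5, so it cannot be 2-colored; at least 3 colors are needed.
3 colors suffice: 0=b, 1=c, 2=b, 3=a, 4=a, 5=a, 6=b, 7=b. Every edge joins two different colors.

3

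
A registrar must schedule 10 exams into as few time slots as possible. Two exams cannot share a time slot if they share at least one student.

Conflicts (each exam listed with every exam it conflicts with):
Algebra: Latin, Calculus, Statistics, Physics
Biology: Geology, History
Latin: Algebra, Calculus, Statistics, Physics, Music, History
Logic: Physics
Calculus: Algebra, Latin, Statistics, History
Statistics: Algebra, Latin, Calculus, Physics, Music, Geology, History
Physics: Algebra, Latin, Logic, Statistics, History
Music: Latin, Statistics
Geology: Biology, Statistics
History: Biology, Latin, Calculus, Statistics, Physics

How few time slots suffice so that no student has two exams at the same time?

4

Algebra, Latin, Statistics, Physics all conflict with each other, so at least 4 time slots are needed.
4 time slots suffice: time slot 1 → {Biology, Logic, Statistics}; time slot 2 → {Latin, Geology}; time slot 3 → {Calculus, Physics, Music}; time slot 4 → {Algebra, History}. Each listed conflict is separated.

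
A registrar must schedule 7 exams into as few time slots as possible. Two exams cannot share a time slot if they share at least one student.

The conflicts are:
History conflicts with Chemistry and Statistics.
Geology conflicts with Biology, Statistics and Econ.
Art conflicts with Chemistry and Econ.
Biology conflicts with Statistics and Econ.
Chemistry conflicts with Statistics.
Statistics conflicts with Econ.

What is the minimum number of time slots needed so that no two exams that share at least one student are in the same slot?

4

Geology, Biology, Statistics, Econ all conflict with each other, so at least 4 time slots are needed.
4 time slots suffice: time slot 1 → {Art, Statistics}; time slot 2 → {Chemistry, Econ}; time slot 3 → {History, Biology}; time slot 4 → {Geology}. No two conflicting exams share a time slot.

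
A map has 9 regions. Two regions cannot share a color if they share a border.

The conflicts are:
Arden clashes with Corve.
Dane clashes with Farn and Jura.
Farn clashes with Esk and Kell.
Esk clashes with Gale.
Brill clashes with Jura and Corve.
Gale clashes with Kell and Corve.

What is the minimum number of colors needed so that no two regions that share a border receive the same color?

The cycle Farn-Kell-Gale-Corve-Brill-Jura-Dane-Farn has odd length 7, so it cannot be 2-colored; at least 3 colors are needed.
3 colors suffice: color 1 → {Arden, Farn, Gale, Jura}; color 2 → {Dane, Esk, Kell, Corve}; color 3 → {Brill}. Each listed conflict is separated.

3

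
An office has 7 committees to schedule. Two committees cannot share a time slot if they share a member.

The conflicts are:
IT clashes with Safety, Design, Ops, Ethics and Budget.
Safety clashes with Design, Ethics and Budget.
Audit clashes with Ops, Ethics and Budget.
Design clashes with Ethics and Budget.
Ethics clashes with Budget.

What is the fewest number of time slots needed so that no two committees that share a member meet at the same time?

IT, Safety, Design, Ethics, Budget are mutually in conflict, so at least 5 time slots are needed.
Using 5 time slots: IT=2, Safety=4, Audit=2, Design=5, Ops=1, Ethics=1, Budget=3. No two conflicting committees share a time slot.

5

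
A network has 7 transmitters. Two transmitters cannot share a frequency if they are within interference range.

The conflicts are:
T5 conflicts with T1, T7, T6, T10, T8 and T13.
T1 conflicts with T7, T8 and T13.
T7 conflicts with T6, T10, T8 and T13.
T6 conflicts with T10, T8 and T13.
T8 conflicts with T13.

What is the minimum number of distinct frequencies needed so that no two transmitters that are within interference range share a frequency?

T5, T7, T6, T8, T13 all conflict with each other, so at least 5 frequencies are needed.
5 frequencies suffice: T5=1, T1=3, T7=2, T6=3, T10=4, T8=4, T13=5. Every pair that conflicts lands in different frequencies.

5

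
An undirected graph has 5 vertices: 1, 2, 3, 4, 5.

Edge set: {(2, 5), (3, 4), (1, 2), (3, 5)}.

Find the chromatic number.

2

3 and 5 are adjacent, so at least 2 colors are needed.
2 colors suffice: 1=b, 2=a, 3=a, 4=b, 5=b. No two adjacent vertices share a color.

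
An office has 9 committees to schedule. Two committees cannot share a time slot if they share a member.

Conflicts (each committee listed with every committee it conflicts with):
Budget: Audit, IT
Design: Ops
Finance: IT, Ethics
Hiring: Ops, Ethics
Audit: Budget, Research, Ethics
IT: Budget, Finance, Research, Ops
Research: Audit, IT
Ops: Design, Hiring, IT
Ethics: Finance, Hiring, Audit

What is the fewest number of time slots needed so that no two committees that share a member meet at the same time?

The cycle Finance-Ethics-Hiring-Ops-IT-Finance has odd length 5, so it cannot be 2-colored; at least 3 time slots are needed.
3 time slots suffice: time slot 1 → {Design, IT, Ethics}; time slot 2 → {Finance, Audit, Ops}; time slot 3 → {Budget, Hiring, Research}. Each listed conflict is separated.

3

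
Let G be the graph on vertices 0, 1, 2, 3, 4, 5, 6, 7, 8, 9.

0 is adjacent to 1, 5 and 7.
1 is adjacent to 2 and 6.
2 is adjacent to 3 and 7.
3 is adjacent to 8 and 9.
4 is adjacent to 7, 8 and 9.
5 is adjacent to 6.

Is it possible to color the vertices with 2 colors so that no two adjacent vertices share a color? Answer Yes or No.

The cycle 8-3-2-7-4-8 has odd length 5, so it cannot be 2-colored; at least 3 colors are needed.
So 2 colors are not enough.

No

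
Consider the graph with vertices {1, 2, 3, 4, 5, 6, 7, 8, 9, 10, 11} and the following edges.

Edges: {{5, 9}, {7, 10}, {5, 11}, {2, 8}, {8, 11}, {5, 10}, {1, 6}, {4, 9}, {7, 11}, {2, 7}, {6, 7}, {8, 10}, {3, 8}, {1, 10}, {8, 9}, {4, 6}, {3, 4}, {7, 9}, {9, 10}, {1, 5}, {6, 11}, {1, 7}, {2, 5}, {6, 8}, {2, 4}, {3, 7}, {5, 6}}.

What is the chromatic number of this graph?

3

1, 5, 6 are mutually adjacent, so at least 3 colors are needed.
A valid assignment using 3 colors: 1=c, 2=b, 3=b, 4=a, 5=a, 6=b, 7=a, 8=a, 9=c, 10=b, 11=c. Each edge has distinct colors on its endpoints.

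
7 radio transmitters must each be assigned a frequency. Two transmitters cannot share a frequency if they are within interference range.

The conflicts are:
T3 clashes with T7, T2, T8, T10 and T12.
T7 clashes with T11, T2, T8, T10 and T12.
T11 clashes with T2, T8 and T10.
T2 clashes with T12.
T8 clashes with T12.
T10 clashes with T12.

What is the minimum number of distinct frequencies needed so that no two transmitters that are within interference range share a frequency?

4

T3, T7, T8, T12 all conflict with each other, so at least 4 frequencies are needed.
4 frequencies suffice: frequency 1 → {T7}; frequency 2 → {T11, T12}; frequency 3 → {T3}; frequency 4 → {T2, T8, T10}. Every pair that conflicts lands in different frequencies.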